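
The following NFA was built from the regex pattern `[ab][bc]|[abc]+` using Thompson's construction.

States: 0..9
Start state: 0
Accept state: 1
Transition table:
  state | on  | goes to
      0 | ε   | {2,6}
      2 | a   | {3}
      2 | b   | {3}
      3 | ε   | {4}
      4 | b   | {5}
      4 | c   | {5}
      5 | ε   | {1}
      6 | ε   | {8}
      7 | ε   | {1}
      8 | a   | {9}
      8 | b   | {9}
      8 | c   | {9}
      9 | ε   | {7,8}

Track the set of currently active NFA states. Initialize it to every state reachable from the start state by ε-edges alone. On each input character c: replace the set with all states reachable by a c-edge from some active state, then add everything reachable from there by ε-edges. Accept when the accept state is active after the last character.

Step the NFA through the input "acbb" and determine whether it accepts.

Answer: ACCEPT

Derivation:
start: ε-closure({0}) = {0,2,6,8}
'a' @ 1: {1,3,4,7,8,9}  (accept∈set)
'c' @ 2: {1,5,7,8,9}  (accept∈set)
'b' @ 3: {1,7,8,9}  (accept∈set)
'b' @ 4: {1,7,8,9}  (accept∈set)
after full input: {1,7,8,9}  (accept=1 in)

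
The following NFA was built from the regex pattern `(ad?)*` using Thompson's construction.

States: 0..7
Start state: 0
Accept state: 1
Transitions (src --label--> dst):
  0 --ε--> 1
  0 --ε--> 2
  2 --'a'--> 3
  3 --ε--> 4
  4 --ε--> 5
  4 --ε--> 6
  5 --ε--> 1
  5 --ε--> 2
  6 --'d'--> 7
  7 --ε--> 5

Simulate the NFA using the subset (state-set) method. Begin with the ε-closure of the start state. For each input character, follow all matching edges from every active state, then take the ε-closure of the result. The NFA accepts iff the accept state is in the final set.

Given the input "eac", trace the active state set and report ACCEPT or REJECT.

S₀ = ε-closure({0}) = {0,1,2}
'e' @ 1: {}  — state set empty
rest 'ac' ignored (set empty)
final: {}; accept 1 not in set

Answer: REJECT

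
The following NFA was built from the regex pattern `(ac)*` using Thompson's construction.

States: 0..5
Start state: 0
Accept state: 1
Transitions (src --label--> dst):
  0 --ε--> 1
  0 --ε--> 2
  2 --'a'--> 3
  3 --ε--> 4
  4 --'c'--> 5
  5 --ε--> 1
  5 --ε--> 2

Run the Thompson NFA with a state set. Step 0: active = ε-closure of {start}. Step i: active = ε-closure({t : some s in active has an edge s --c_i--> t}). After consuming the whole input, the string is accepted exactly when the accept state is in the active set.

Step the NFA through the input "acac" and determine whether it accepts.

Answer: ACCEPT

Derivation:
S₀ = ε-closure({0}) = {0,1,2}
'a' @ 1: {3,4}
'c' @ 2: {1,2,5}  (accept∈set)
'a' @ 3: {3,4}
'c' @ 4: {1,2,5}  (accept∈set)
after full input: {1,2,5}  (accept=1 in)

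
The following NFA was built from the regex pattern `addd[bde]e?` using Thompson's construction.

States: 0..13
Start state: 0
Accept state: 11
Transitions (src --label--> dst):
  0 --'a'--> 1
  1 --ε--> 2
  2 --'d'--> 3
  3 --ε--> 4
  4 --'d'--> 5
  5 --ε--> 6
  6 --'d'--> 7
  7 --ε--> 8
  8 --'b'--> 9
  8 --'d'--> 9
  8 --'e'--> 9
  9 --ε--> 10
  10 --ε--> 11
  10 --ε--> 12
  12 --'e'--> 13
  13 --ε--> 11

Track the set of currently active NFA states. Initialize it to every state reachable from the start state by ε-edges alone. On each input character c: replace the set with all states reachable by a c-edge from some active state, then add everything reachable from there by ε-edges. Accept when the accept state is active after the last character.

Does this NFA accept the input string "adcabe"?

start: ε-closure({0}) = {0}
'a' @ 1: {1,2}
'd' @ 2: {3,4}
'c' @ 3: {}  — no active states
rest 'abe' ignored (set empty)
after full input: {}  (accept=11 not in)

Answer: REJECT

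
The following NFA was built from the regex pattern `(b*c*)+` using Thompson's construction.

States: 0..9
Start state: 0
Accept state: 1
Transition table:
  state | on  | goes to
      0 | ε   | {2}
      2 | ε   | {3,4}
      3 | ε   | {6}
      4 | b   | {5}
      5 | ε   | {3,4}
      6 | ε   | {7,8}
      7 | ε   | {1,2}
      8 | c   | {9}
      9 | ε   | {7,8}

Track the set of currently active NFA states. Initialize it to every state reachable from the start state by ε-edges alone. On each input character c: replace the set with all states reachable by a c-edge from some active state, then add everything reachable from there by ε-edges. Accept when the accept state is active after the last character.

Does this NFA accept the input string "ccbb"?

Answer: ACCEPT

Steps:
initial (ε-close {0}): {0,1,2,3,4,6,7,8}
'c' @ 1: {1,2,3,4,6,7,8,9}  (accept∈set)
'c' @ 2: {1,2,3,4,6,7,8,9}  (accept∈set)
'b' @ 3: {1,2,3,4,5,6,7,8}  (accept∈set)
'b' @ 4: {1,2,3,4,5,6,7,8}  (accept∈set)
end set {1,2,3,4,5,6,7,8} — state 1 in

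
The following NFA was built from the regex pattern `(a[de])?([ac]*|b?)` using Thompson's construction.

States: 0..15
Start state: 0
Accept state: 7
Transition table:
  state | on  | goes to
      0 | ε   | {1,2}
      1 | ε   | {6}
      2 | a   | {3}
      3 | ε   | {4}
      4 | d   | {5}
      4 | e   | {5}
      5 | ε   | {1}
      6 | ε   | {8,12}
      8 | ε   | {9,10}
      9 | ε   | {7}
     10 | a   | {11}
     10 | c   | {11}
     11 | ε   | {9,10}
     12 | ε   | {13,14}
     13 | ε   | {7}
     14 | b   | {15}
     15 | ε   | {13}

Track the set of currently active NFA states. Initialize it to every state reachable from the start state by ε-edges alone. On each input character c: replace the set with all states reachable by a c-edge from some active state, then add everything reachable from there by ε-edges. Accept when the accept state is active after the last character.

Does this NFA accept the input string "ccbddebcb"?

start: ε-closure({0}) = {0,1,2,6,7,8,9,10,12,13,14}
'c' @ 1: {7,9,10,11}  (accept∈set)
'c' @ 2: {7,9,10,11}  (accept∈set)
'b' @ 3: {}  — state set empty
rest 'ddebcb' ignored (set empty)
final: {}; accept 7 not in set

Answer: REJECT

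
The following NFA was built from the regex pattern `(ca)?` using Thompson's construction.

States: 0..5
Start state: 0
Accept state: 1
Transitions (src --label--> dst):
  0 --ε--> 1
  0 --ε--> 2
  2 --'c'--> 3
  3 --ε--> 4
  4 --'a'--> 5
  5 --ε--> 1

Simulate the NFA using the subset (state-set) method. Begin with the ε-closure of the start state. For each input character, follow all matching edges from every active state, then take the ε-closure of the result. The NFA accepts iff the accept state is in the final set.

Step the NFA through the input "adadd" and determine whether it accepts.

start: ε-closure({0}) = {0,1,2}
'a' @ 1: {}  — dead — no transitions
rest 'dadd' ignored (set empty)
final: {}; accept 1 not in set

Answer: REJECT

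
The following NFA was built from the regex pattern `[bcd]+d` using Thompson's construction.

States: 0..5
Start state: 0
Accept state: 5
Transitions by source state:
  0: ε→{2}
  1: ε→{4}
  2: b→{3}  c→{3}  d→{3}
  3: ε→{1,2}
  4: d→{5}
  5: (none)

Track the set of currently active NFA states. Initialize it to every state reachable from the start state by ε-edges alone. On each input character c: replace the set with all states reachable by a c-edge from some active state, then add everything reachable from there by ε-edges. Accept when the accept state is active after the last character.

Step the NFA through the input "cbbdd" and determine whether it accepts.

start: ε-closure({0}) = {0,2}
'c' @ 1: {1,2,3,4}
'b' @ 2: {1,2,3,4}
'b' @ 3: {1,2,3,4}
'd' @ 4: {1,2,3,4,5}  ✓accept
'd' @ 5: {1,2,3,4,5}  ✓accept
final: {1,2,3,4,5}; accept 5 in set

Answer: ACCEPT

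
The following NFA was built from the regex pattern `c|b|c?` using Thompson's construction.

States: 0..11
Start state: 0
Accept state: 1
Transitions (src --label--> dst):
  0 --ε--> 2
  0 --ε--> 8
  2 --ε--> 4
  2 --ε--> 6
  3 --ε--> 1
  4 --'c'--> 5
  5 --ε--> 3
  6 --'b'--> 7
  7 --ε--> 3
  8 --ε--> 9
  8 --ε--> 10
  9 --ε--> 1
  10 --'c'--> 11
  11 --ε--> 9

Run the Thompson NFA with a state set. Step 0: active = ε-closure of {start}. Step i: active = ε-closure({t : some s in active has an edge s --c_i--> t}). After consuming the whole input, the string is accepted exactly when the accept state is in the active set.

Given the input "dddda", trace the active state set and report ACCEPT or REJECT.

start: ε-closure({0}) = {0,1,2,4,6,8,9,10}
'd' @ 1: {}  — no active states
rest 'ddda' ignored (set empty)
final: {}; accept 1 not in set

Answer: REJECT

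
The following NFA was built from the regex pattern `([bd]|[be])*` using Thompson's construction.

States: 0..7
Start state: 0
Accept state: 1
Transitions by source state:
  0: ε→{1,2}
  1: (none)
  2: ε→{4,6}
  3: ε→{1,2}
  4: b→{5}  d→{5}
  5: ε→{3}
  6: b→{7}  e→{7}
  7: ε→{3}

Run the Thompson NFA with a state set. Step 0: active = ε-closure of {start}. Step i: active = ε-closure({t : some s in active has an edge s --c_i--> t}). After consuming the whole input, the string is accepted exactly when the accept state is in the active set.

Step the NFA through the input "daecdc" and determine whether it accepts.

Answer: REJECT

Derivation:
initial (ε-close {0}): {0,1,2,4,6}
'd' @ 1: {1,2,3,4,5,6}  (accept∈set)
'a' @ 2: {}  — dead — no transitions
rest 'ecdc' ignored (set empty)
final: {}; accept 1 not in set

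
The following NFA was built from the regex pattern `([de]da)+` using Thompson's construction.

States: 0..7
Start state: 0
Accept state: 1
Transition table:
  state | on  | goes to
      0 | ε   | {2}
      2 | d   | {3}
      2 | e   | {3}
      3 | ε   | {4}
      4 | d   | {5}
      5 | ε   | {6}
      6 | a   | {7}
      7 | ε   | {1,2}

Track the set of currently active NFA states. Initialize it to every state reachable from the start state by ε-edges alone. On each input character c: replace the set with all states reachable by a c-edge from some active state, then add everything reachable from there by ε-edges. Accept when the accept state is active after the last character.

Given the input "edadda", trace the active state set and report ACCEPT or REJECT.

S₀ = ε-closure({0}) = {0,2}
'e' @ 1: {3,4}
'd' @ 2: {5,6}
'a' @ 3: {1,2,7}  ✓accept
'd' @ 4: {3,4}
'd' @ 5: {5,6}
'a' @ 6: {1,2,7}  ✓accept
after full input: {1,2,7}  (accept=1 in)

Answer: ACCEPT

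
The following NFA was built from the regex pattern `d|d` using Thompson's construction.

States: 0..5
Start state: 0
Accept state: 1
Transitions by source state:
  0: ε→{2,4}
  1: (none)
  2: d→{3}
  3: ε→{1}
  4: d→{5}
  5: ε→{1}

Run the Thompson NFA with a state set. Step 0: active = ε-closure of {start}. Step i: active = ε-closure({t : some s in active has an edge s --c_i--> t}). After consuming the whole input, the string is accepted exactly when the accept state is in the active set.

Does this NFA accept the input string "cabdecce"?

Answer: REJECT

Trace:
start: ε-closure({0}) = {0,2,4}
'c' @ 1: {}  — dead — no transitions
rest 'abdecce' ignored (set empty)
after full input: {}  (accept=1 not in)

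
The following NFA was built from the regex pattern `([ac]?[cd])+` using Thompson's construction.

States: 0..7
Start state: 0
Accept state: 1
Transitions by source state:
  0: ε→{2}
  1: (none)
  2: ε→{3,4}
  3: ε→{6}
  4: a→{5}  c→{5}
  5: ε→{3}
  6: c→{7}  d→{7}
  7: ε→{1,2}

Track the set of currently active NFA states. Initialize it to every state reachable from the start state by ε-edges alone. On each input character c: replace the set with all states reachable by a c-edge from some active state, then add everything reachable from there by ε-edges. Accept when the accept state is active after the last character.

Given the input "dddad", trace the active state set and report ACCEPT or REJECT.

Answer: ACCEPT

Trace:
initial (ε-close {0}): {0,2,3,4,6}
'd' @ 1: {1,2,3,4,6,7}  (accept∈set)
'd' @ 2: {1,2,3,4,6,7}  (accept∈set)
'd' @ 3: {1,2,3,4,6,7}  (accept∈set)
'a' @ 4: {3,5,6}
'd' @ 5: {1,2,3,4,6,7}  (accept∈set)
after full input: {1,2,3,4,6,7}  (accept=1 in)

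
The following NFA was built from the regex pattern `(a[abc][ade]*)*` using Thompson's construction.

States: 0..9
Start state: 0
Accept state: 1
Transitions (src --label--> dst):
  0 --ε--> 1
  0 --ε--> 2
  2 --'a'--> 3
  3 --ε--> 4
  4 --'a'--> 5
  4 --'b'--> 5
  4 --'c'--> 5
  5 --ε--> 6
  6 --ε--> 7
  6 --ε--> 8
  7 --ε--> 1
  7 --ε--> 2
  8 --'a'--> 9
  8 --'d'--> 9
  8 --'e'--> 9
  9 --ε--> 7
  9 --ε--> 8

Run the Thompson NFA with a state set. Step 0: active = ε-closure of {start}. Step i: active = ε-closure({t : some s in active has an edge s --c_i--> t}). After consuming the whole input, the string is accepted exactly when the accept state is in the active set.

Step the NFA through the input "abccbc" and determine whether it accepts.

Answer: REJECT

Steps:
start: ε-closure({0}) = {0,1,2}
'a' @ 1: {3,4}
'b' @ 2: {1,2,5,6,7,8}  [accepting]
'c' @ 3: {}  — dead — no transitions
rest 'cbc' ignored (set empty)
final: {}; accept 1 not in set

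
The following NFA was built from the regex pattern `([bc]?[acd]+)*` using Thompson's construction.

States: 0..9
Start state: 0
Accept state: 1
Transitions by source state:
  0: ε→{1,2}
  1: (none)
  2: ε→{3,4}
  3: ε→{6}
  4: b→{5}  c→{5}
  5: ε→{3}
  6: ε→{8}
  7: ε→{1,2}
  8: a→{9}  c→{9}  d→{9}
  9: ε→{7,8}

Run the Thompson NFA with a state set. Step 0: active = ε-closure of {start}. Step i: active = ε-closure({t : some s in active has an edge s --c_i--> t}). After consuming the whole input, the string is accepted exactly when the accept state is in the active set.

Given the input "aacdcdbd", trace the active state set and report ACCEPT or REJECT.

Answer: ACCEPT

Trace:
start: ε-closure({0}) = {0,1,2,3,4,6,8}
'a' @ 1: {1,2,3,4,6,7,8,9}  (accept∈set)
'a' @ 2: {1,2,3,4,6,7,8,9}  (accept∈set)
'c' @ 3: {1,2,3,4,5,6,7,8,9}  (accept∈set)
'd' @ 4: {1,2,3,4,6,7,8,9}  (accept∈set)
'c' @ 5: {1,2,3,4,5,6,7,8,9}  (accept∈set)
'd' @ 6: {1,2,3,4,6,7,8,9}  (accept∈set)
'b' @ 7: {3,5,6,8}
'd' @ 8: {1,2,3,4,6,7,8,9}  (accept∈set)
after full input: {1,2,3,4,6,7,8,9}  (accept=1 in)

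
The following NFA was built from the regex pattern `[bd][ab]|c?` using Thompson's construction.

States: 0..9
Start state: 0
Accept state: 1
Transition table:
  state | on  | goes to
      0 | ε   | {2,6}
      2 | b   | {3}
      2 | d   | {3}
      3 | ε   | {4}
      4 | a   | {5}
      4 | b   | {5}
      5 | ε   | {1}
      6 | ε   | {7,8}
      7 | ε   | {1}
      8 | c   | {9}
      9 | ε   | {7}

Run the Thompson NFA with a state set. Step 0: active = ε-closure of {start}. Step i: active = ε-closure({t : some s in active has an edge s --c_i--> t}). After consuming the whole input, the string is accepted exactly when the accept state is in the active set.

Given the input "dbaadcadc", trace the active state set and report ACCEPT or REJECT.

Answer: REJECT

Trace:
S₀ = ε-closure({0}) = {0,1,2,6,7,8}
'd' @ 1: {3,4}
'b' @ 2: {1,5}  ✓accept
'a' @ 3: {}  — dead — no transitions
rest 'adcadc' ignored (set empty)
after full input: {}  (accept=1 not in)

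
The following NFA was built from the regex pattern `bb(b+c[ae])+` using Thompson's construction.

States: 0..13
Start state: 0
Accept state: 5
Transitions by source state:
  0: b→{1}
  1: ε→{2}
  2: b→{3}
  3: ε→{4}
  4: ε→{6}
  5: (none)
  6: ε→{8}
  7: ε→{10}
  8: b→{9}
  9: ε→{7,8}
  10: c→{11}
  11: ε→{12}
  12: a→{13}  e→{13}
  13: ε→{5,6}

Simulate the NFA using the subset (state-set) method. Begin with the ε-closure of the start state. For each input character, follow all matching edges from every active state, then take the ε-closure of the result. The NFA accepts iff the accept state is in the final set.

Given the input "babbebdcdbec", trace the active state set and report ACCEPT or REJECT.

Answer: REJECT

Derivation:
S₀ = ε-closure({0}) = {0}
'b' @ 1: {1,2}
'a' @ 2: {}  — no active states
rest 'bbebdcdbec' ignored (set empty)
final: {}; accept 5 not in set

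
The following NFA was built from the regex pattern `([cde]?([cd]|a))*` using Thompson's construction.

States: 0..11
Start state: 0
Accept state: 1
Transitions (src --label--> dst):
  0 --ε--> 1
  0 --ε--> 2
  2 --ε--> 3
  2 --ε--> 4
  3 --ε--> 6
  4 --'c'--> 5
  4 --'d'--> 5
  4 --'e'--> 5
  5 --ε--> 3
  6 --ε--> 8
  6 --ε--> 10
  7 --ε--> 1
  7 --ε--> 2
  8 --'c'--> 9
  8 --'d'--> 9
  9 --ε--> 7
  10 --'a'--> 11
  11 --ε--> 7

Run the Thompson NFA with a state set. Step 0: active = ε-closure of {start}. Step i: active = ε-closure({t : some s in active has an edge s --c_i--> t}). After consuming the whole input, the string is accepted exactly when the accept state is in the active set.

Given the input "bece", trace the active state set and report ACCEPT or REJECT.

S₀ = ε-closure({0}) = {0,1,2,3,4,6,8,10}
'b' @ 1: {}  — dead — no transitions
rest 'ece' ignored (set empty)
after full input: {}  (accept=1 not in)

Answer: REJECT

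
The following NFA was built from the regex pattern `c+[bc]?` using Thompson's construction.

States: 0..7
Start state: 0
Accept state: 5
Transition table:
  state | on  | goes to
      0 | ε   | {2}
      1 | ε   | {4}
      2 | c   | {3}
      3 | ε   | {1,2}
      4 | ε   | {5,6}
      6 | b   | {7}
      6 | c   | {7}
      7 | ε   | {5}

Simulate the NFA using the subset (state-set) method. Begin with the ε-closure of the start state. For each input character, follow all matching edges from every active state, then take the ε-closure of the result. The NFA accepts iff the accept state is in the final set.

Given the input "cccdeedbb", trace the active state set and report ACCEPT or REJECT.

S₀ = ε-closure({0}) = {0,2}
'c' @ 1: {1,2,3,4,5,6}  ✓accept
'c' @ 2: {1,2,3,4,5,6,7}  ✓accept
'c' @ 3: {1,2,3,4,5,6,7}  ✓accept
'd' @ 4: {}  — dead — no transitions
rest 'eedbb' ignored (set empty)
final: {}; accept 5 not in set

Answer: REJECT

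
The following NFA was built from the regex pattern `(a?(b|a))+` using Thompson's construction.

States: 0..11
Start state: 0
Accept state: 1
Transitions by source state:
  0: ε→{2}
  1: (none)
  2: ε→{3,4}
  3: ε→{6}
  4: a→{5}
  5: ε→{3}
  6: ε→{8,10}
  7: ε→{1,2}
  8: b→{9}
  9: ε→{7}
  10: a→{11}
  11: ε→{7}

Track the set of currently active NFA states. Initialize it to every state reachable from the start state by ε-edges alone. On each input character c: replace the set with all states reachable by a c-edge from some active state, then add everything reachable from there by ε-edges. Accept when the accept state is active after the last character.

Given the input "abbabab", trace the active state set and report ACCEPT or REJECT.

Answer: ACCEPT

Derivation:
S₀ = ε-closure({0}) = {0,2,3,4,6,8,10}
'a' @ 1: {1,2,3,4,5,6,7,8,10,11}  ✓accept
'b' @ 2: {1,2,3,4,6,7,8,9,10}  ✓accept
'b' @ 3: {1,2,3,4,6,7,8,9,10}  ✓accept
'a' @ 4: {1,2,3,4,5,6,7,8,10,11}  ✓accept
'b' @ 5: {1,2,3,4,6,7,8,9,10}  ✓accept
'a' @ 6: {1,2,3,4,5,6,7,8,10,11}  ✓accept
'b' @ 7: {1,2,3,4,6,7,8,9,10}  ✓accept
end set {1,2,3,4,6,7,8,9,10} — state 1 in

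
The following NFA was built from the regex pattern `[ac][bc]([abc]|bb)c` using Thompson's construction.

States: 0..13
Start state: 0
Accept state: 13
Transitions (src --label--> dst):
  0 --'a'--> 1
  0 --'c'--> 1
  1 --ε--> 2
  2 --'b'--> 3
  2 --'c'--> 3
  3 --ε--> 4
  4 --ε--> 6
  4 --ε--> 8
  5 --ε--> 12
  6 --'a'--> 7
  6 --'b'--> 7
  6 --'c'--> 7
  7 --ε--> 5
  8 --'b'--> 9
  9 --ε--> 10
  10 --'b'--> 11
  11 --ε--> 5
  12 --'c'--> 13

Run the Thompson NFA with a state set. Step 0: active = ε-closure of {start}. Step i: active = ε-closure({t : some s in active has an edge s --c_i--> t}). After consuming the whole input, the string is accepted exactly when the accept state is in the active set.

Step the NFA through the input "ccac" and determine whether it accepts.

Answer: ACCEPT

Trace:
initial (ε-close {0}): {0}
'c' @ 1: {1,2}
'c' @ 2: {3,4,6,8}
'a' @ 3: {5,7,12}
'c' @ 4: {13}  [accepting]
after full input: {13}  (accept=13 in)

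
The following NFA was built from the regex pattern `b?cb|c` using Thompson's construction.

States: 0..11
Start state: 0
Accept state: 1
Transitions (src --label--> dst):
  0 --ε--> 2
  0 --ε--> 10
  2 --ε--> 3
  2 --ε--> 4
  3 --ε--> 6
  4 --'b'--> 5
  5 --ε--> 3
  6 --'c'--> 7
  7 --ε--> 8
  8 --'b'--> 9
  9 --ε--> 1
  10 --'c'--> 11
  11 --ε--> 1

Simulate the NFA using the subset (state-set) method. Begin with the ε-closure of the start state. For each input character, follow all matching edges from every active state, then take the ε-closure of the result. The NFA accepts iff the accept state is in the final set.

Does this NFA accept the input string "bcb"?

Answer: ACCEPT

Steps:
start: ε-closure({0}) = {0,2,3,4,6,10}
'b' @ 1: {3,5,6}
'c' @ 2: {7,8}
'b' @ 3: {1,9}  (accept∈set)
final: {1,9}; accept 1 in set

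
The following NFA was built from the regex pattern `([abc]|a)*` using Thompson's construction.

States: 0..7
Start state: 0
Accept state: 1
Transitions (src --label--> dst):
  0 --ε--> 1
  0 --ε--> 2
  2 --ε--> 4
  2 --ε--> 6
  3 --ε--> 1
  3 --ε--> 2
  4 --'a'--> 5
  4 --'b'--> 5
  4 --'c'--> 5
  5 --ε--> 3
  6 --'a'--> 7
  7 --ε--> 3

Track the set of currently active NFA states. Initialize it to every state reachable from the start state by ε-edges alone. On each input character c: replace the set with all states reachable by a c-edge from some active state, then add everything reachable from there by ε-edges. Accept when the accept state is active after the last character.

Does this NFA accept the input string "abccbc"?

Answer: ACCEPT

Trace:
S₀ = ε-closure({0}) = {0,1,2,4,6}
'a' @ 1: {1,2,3,4,5,6,7}  [accepting]
'b' @ 2: {1,2,3,4,5,6}  [accepting]
'c' @ 3: {1,2,3,4,5,6}  [accepting]
'c' @ 4: {1,2,3,4,5,6}  [accepting]
'b' @ 5: {1,2,3,4,5,6}  [accepting]
'c' @ 6: {1,2,3,4,5,6}  [accepting]
after full input: {1,2,3,4,5,6}  (accept=1 in)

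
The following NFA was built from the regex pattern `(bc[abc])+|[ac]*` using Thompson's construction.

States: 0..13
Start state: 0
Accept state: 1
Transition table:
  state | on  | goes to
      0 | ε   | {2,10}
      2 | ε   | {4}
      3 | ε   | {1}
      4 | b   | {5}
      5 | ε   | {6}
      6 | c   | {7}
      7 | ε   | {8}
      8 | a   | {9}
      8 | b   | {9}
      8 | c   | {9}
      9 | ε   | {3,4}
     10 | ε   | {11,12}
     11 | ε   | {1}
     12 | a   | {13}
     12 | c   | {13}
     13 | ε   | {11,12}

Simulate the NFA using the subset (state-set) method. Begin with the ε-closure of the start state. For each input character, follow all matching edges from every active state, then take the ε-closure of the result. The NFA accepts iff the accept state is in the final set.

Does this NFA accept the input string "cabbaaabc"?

S₀ = ε-closure({0}) = {0,1,2,4,10,11,12}
'c' @ 1: {1,11,12,13}  [accepting]
'a' @ 2: {1,11,12,13}  [accepting]
'b' @ 3: {}  — no active states
rest 'baaabc' ignored (set empty)
final: {}; accept 1 not in set

Answer: REJECT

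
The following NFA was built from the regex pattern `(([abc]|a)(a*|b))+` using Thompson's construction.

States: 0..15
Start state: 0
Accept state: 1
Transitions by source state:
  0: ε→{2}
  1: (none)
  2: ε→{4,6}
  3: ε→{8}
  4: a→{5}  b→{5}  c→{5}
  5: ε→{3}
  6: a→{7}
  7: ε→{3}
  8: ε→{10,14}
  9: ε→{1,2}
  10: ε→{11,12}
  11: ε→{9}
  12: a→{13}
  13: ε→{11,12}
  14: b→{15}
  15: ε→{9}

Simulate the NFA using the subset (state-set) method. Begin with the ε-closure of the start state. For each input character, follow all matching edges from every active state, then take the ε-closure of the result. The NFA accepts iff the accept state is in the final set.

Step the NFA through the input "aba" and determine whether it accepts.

Answer: ACCEPT

Steps:
S₀ = ε-closure({0}) = {0,2,4,6}
'a' @ 1: {1,2,3,4,5,6,7,8,9,10,11,12,14}  (accept∈set)
'b' @ 2: {1,2,3,4,5,6,8,9,10,11,12,14,15}  (accept∈set)
'a' @ 3: {1,2,3,4,5,6,7,8,9,10,11,12,13,14}  (accept∈set)
after full input: {1,2,3,4,5,6,7,8,9,10,11,12,13,14}  (accept=1 in)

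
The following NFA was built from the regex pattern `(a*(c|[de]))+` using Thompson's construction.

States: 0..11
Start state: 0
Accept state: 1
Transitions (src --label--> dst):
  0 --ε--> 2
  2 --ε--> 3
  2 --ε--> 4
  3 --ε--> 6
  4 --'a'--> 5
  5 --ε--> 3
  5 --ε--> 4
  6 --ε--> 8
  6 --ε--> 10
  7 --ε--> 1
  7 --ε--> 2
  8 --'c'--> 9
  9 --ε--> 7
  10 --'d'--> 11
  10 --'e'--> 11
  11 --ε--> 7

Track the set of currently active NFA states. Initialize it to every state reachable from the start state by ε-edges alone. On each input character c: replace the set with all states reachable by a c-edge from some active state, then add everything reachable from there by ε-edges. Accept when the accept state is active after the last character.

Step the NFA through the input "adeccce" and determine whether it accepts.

start: ε-closure({0}) = {0,2,3,4,6,8,10}
'a' @ 1: {3,4,5,6,8,10}
'd' @ 2: {1,2,3,4,6,7,8,10,11}  [accepting]
'e' @ 3: {1,2,3,4,6,7,8,10,11}  [accepting]
'c' @ 4: {1,2,3,4,6,7,8,9,10}  [accepting]
'c' @ 5: {1,2,3,4,6,7,8,9,10}  [accepting]
'c' @ 6: {1,2,3,4,6,7,8,9,10}  [accepting]
'e' @ 7: {1,2,3,4,6,7,8,10,11}  [accepting]
final: {1,2,3,4,6,7,8,10,11}; accept 1 in set

Answer: ACCEPT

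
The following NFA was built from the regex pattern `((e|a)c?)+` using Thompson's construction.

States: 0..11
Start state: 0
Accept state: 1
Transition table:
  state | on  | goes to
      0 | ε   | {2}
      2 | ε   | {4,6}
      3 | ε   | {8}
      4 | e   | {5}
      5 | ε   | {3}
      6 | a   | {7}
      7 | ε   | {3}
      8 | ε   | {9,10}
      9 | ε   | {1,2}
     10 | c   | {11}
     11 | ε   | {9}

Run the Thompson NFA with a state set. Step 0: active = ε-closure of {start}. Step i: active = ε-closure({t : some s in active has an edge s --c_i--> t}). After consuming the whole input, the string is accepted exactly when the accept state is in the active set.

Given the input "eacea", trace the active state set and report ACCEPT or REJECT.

Answer: ACCEPT

Steps:
start: ε-closure({0}) = {0,2,4,6}
'e' @ 1: {1,2,3,4,5,6,8,9,10}  (accept∈set)
'a' @ 2: {1,2,3,4,6,7,8,9,10}  (accept∈set)
'c' @ 3: {1,2,4,6,9,11}  (accept∈set)
'e' @ 4: {1,2,3,4,5,6,8,9,10}  (accept∈set)
'a' @ 5: {1,2,3,4,6,7,8,9,10}  (accept∈set)
final: {1,2,3,4,6,7,8,9,10}; accept 1 in set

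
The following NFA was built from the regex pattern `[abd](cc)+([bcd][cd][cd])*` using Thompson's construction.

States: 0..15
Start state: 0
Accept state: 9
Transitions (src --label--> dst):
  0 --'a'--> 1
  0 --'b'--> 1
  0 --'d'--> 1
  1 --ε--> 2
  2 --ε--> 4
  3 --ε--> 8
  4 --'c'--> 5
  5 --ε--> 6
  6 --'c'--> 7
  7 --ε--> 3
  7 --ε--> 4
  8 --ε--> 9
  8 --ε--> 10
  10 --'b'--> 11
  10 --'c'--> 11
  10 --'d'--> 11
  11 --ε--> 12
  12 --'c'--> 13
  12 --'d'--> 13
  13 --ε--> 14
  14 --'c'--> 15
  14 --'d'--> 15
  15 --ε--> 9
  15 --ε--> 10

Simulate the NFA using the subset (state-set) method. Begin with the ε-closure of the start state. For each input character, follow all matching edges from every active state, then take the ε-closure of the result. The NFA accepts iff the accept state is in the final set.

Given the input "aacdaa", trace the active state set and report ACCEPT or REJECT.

initial (ε-close {0}): {0}
'a' @ 1: {1,2,4}
'a' @ 2: {}  — state set empty
rest 'cdaa' ignored (set empty)
after full input: {}  (accept=9 not in)

Answer: REJECT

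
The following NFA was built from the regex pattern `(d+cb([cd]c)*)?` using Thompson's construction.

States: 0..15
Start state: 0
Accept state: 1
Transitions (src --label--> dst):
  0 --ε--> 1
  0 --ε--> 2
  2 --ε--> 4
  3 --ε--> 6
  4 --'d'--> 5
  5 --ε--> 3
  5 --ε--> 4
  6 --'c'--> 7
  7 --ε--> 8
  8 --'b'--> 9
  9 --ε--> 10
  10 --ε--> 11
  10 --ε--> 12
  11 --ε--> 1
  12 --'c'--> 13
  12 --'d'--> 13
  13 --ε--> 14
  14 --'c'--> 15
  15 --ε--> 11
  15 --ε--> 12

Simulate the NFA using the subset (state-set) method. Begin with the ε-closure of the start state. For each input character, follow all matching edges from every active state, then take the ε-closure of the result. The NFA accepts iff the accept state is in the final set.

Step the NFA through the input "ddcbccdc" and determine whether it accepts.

Answer: ACCEPT

Derivation:
start: ε-closure({0}) = {0,1,2,4}
'd' @ 1: {3,4,5,6}
'd' @ 2: {3,4,5,6}
'c' @ 3: {7,8}
'b' @ 4: {1,9,10,11,12}  [accepting]
'c' @ 5: {13,14}
'c' @ 6: {1,11,12,15}  [accepting]
'd' @ 7: {13,14}
'c' @ 8: {1,11,12,15}  [accepting]
end set {1,11,12,15} — state 1 in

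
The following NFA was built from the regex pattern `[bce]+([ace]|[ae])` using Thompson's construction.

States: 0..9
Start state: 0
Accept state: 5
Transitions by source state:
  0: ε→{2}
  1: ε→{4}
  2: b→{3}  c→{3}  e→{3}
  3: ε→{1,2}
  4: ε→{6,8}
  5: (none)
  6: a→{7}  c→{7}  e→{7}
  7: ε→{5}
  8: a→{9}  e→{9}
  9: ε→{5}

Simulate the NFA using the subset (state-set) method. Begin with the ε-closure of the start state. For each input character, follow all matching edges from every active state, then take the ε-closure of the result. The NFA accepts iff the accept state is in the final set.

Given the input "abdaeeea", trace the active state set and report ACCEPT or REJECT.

initial (ε-close {0}): {0,2}
'a' @ 1: {}  — no active states
rest 'bdaeeea' ignored (set empty)
after full input: {}  (accept=5 not in)

Answer: REJECT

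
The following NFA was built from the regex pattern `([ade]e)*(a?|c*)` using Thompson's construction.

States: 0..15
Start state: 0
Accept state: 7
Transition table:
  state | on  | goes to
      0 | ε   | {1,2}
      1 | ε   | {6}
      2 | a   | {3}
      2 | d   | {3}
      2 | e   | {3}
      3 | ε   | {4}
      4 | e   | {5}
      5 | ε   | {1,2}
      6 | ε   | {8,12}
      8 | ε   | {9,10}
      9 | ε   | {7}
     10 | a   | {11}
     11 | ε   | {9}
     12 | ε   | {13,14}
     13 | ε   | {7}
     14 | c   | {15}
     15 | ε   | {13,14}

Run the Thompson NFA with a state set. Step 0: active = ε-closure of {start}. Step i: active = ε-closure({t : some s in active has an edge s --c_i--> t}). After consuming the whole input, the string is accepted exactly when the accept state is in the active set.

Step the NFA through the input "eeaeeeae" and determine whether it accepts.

start: ε-closure({0}) = {0,1,2,6,7,8,9,10,12,13,14}
'e' @ 1: {3,4}
'e' @ 2: {1,2,5,6,7,8,9,10,12,13,14}  ✓accept
'a' @ 3: {3,4,7,9,11}  ✓accept
'e' @ 4: {1,2,5,6,7,8,9,10,12,13,14}  ✓accept
'e' @ 5: {3,4}
'e' @ 6: {1,2,5,6,7,8,9,10,12,13,14}  ✓accept
'a' @ 7: {3,4,7,9,11}  ✓accept
'e' @ 8: {1,2,5,6,7,8,9,10,12,13,14}  ✓accept
final: {1,2,5,6,7,8,9,10,12,13,14}; accept 7 in set

Answer: ACCEPT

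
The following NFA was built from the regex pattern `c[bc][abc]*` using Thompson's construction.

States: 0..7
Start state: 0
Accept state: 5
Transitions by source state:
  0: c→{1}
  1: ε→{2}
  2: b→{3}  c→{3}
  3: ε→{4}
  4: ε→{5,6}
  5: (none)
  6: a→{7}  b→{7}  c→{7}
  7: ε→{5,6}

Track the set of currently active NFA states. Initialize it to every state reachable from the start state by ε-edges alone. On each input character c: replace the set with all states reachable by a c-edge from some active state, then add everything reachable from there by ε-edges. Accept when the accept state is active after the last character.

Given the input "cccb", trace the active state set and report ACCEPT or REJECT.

start: ε-closure({0}) = {0}
'c' @ 1: {1,2}
'c' @ 2: {3,4,5,6}  ✓accept
'c' @ 3: {5,6,7}  ✓accept
'b' @ 4: {5,6,7}  ✓accept
after full input: {5,6,7}  (accept=5 in)

Answer: ACCEPT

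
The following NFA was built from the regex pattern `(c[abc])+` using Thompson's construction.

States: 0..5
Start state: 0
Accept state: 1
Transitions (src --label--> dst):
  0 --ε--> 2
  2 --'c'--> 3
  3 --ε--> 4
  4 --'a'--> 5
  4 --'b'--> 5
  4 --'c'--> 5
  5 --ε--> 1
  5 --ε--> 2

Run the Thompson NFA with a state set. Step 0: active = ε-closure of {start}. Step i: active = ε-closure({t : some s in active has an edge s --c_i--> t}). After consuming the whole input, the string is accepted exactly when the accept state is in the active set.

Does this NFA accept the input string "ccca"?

Answer: ACCEPT

Steps:
start: ε-closure({0}) = {0,2}
'c' @ 1: {3,4}
'c' @ 2: {1,2,5}  ✓accept
'c' @ 3: {3,4}
'a' @ 4: {1,2,5}  ✓accept
after full input: {1,2,5}  (accept=1 in)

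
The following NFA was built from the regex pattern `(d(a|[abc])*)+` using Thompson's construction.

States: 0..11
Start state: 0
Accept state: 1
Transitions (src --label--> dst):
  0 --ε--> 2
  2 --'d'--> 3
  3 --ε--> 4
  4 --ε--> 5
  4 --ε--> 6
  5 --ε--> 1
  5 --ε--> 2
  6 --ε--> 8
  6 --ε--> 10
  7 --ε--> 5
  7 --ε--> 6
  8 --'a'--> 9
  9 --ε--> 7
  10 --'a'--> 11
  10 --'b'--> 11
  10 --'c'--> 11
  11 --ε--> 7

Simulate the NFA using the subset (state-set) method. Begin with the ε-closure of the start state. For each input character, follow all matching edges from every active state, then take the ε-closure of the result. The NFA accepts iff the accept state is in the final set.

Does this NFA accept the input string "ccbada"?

start: ε-closure({0}) = {0,2}
'c' @ 1: {}  — dead — no transitions
rest 'cbada' ignored (set empty)
final: {}; accept 1 not in set

Answer: REJECT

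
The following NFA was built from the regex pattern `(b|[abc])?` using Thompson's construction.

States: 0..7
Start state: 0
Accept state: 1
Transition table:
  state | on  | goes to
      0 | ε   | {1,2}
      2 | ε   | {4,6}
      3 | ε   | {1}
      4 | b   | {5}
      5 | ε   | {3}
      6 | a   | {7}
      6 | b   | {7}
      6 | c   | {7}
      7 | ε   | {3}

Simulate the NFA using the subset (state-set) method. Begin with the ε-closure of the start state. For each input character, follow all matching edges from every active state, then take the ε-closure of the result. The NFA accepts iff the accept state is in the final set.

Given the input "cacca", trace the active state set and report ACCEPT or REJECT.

initial (ε-close {0}): {0,1,2,4,6}
'c' @ 1: {1,3,7}  ✓accept
'a' @ 2: {}  — state set empty
rest 'cca' ignored (set empty)
after full input: {}  (accept=1 not in)

Answer: REJECT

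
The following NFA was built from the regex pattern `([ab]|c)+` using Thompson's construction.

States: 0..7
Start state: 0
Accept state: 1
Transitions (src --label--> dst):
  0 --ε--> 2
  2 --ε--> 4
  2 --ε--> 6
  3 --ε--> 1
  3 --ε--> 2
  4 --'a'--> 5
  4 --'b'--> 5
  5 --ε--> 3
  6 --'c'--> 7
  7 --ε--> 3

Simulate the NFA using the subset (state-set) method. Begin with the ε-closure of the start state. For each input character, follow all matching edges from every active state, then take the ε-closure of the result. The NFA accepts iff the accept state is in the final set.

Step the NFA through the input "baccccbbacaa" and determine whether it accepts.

Answer: ACCEPT

Steps:
initial (ε-close {0}): {0,2,4,6}
'b' @ 1: {1,2,3,4,5,6}  ✓accept
'a' @ 2: {1,2,3,4,5,6}  ✓accept
'c' @ 3: {1,2,3,4,6,7}  ✓accept
'c' @ 4: {1,2,3,4,6,7}  ✓accept
'c' @ 5: {1,2,3,4,6,7}  ✓accept
'c' @ 6: {1,2,3,4,6,7}  ✓accept
'b' @ 7: {1,2,3,4,5,6}  ✓accept
'b' @ 8: {1,2,3,4,5,6}  ✓accept
'a' @ 9: {1,2,3,4,5,6}  ✓accept
'c' @ 10: {1,2,3,4,6,7}  ✓accept
'a' @ 11: {1,2,3,4,5,6}  ✓accept
'a' @ 12: {1,2,3,4,5,6}  ✓accept
after full input: {1,2,3,4,5,6}  (accept=1 in)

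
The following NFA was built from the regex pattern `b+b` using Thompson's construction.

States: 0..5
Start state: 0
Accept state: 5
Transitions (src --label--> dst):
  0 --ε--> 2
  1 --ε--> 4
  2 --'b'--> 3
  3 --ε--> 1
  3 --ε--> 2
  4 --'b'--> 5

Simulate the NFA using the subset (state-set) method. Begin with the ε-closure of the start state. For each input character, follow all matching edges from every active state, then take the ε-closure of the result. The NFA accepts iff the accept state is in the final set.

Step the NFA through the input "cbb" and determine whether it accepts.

Answer: REJECT

Trace:
start: ε-closure({0}) = {0,2}
'c' @ 1: {}  — no active states
rest 'bb' ignored (set empty)
final: {}; accept 5 not in set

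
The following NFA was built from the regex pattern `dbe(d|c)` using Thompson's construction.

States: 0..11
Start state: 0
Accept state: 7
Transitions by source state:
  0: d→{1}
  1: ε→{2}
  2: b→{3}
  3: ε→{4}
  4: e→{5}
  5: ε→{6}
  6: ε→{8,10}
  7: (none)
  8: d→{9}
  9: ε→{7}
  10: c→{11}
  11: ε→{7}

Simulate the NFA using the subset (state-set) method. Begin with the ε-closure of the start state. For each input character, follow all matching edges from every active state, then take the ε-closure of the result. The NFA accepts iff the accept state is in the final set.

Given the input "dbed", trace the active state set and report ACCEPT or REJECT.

Answer: ACCEPT

Trace:
initial (ε-close {0}): {0}
'd' @ 1: {1,2}
'b' @ 2: {3,4}
'e' @ 3: {5,6,8,10}
'd' @ 4: {7,9}  ✓accept
final: {7,9}; accept 7 in set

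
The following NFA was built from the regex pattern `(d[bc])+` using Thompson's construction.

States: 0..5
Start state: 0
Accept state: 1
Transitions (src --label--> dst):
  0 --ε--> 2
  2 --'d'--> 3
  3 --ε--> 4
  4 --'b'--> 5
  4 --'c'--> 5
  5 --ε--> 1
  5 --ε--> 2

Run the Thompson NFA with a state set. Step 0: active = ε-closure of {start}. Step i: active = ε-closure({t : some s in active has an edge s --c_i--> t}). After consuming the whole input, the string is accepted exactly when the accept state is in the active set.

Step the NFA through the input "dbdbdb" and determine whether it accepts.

start: ε-closure({0}) = {0,2}
'd' @ 1: {3,4}
'b' @ 2: {1,2,5}  (accept∈set)
'd' @ 3: {3,4}
'b' @ 4: {1,2,5}  (accept∈set)
'd' @ 5: {3,4}
'b' @ 6: {1,2,5}  (accept∈set)
end set {1,2,5} — state 1 in

Answer: ACCEPT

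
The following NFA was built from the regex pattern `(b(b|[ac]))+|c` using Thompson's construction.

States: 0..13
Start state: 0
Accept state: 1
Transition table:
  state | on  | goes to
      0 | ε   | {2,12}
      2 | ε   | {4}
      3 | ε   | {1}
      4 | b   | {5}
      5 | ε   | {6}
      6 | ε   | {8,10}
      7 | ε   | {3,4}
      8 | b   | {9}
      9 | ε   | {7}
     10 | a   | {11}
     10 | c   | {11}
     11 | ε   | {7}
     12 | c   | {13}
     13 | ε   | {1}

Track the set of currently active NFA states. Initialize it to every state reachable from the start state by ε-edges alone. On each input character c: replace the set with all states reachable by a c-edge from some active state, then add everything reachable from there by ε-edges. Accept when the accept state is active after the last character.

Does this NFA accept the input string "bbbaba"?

Answer: ACCEPT

Derivation:
initial (ε-close {0}): {0,2,4,12}
'b' @ 1: {5,6,8,10}
'b' @ 2: {1,3,4,7,9}  [accepting]
'b' @ 3: {5,6,8,10}
'a' @ 4: {1,3,4,7,11}  [accepting]
'b' @ 5: {5,6,8,10}
'a' @ 6: {1,3,4,7,11}  [accepting]
final: {1,3,4,7,11}; accept 1 in set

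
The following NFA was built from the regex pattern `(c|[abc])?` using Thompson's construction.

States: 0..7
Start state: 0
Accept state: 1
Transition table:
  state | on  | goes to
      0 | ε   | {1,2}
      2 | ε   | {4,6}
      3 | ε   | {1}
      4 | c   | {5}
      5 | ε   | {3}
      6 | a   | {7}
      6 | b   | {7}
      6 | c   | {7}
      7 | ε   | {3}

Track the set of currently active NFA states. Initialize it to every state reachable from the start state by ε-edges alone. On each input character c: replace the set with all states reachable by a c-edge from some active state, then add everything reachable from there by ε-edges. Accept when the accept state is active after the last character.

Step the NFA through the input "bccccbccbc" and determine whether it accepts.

start: ε-closure({0}) = {0,1,2,4,6}
'b' @ 1: {1,3,7}  (accept∈set)
'c' @ 2: {}  — no active states
rest 'cccbccbc' ignored (set empty)
final: {}; accept 1 not in set

Answer: REJECT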